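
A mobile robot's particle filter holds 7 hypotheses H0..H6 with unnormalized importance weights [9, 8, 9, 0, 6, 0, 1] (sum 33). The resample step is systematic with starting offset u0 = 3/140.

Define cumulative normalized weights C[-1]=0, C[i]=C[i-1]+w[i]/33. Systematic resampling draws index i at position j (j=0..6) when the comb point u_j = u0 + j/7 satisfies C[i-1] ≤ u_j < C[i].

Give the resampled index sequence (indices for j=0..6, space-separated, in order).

C = [3/11, 17/33, 26/33, 26/33, 32/33, 32/33, 1]
j=0: u_0=3/140 ∈ [0, 3/11) → index 0
j=1: u_1=23/140 ∈ [0, 3/11) → index 0
j=2: u_2=43/140 ∈ [3/11, 17/33) → index 1
j=3: u_3=9/20 ∈ [3/11, 17/33) → index 1
j=4: u_4=83/140 ∈ [17/33, 26/33) → index 2
j=5: u_5=103/140 ∈ [17/33, 26/33) → index 2
j=6: u_6=123/140 ∈ [26/33, 32/33) → index 4

0 0 1 1 2 2 4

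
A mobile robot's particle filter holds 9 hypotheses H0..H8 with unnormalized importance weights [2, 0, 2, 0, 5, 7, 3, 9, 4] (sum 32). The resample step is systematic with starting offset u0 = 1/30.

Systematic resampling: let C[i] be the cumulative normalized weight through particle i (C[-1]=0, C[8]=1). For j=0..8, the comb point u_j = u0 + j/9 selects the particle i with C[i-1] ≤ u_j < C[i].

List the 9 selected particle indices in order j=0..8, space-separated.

0 4 4 5 5 6 7 7 8

C = [1/16, 1/16, 1/8, 1/8, 9/32, 1/2, 19/32, 7/8, 1]
j=0: u_0=1/30 ∈ [0, 1/16) → index 0
j=1: u_1=13/90 ∈ [1/8, 9/32) → index 4
j=2: u_2=23/90 ∈ [1/8, 9/32) → index 4
j=3: u_3=11/30 ∈ [9/32, 1/2) → index 5
j=4: u_4=43/90 ∈ [9/32, 1/2) → index 5
j=5: u_5=53/90 ∈ [1/2, 19/32) → index 6
j=6: u_6=7/10 ∈ [19/32, 7/8) → index 7
j=7: u_7=73/90 ∈ [19/32, 7/8) → index 7
j=8: u_8=83/90 ∈ [7/8, 1) → index 8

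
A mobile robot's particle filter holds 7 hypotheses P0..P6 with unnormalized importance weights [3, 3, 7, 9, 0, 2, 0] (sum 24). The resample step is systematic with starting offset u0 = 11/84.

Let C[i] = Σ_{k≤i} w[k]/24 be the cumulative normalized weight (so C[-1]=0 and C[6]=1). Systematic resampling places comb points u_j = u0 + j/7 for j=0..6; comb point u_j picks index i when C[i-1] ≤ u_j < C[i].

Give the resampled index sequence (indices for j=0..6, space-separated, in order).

1 2 2 3 3 3 5

C = [1/8, 1/4, 13/24, 11/12, 11/12, 1, 1]
j=0: u_0=11/84 ∈ [1/8, 1/4) → index 1
j=1: u_1=23/84 ∈ [1/4, 13/24) → index 2
j=2: u_2=5/12 ∈ [1/4, 13/24) → index 2
j=3: u_3=47/84 ∈ [13/24, 11/12) → index 3
j=4: u_4=59/84 ∈ [13/24, 11/12) → index 3
j=5: u_5=71/84 ∈ [13/24, 11/12) → index 3
j=6: u_6=83/84 ∈ [11/12, 1) → index 5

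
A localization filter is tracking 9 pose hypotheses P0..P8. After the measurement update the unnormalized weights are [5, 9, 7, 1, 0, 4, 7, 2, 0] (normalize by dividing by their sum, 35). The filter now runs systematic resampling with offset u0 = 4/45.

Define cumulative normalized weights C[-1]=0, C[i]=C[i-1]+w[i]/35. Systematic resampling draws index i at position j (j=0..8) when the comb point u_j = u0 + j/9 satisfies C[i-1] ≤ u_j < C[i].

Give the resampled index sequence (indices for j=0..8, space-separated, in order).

C = [1/7, 2/5, 3/5, 22/35, 22/35, 26/35, 33/35, 1, 1]
j=0: u_0=4/45 ∈ [0, 1/7) → index 0
j=1: u_1=1/5 ∈ [1/7, 2/5) → index 1
j=2: u_2=14/45 ∈ [1/7, 2/5) → index 1
j=3: u_3=19/45 ∈ [2/5, 3/5) → index 2
j=4: u_4=8/15 ∈ [2/5, 3/5) → index 2
j=5: u_5=29/45 ∈ [22/35, 26/35) → index 5
j=6: u_6=34/45 ∈ [26/35, 33/35) → index 6
j=7: u_7=13/15 ∈ [26/35, 33/35) → index 6
j=8: u_8=44/45 ∈ [33/35, 1) → index 7

0 1 1 2 2 5 6 6 7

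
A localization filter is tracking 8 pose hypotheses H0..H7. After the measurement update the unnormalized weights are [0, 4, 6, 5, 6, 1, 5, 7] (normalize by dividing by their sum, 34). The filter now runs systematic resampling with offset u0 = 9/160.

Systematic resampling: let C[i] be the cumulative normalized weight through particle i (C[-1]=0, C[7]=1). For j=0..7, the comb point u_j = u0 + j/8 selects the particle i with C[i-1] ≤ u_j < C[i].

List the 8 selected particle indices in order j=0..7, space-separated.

C = [0, 2/17, 5/17, 15/34, 21/34, 11/17, 27/34, 1]
j=0: u_0=9/160 ∈ [0, 2/17) → index 1
j=1: u_1=29/160 ∈ [2/17, 5/17) → index 2
j=2: u_2=49/160 ∈ [5/17, 15/34) → index 3
j=3: u_3=69/160 ∈ [5/17, 15/34) → index 3
j=4: u_4=89/160 ∈ [15/34, 21/34) → index 4
j=5: u_5=109/160 ∈ [11/17, 27/34) → index 6
j=6: u_6=129/160 ∈ [27/34, 1) → index 7
j=7: u_7=149/160 ∈ [27/34, 1) → index 7

1 2 3 3 4 6 7 7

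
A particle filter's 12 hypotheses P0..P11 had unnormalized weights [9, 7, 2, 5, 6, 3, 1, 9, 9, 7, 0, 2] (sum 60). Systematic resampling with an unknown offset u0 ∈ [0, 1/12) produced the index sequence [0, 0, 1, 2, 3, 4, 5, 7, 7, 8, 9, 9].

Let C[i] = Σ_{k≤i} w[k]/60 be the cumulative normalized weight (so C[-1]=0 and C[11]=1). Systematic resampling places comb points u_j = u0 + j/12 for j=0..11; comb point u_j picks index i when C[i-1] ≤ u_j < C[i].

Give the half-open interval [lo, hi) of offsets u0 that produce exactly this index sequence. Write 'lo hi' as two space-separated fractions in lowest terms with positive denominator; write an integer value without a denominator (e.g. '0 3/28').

1/60 1/30

C = [3/20, 4/15, 3/10, 23/60, 29/60, 8/15, 11/20, 7/10, 17/20, 29/30, 29/30, 1]
j=0 picked index 0: u0 ∈ [0, 3/20)
j=1 picked index 0: u0 ∈ [-1/12, 1/15)
j=2 picked index 1: u0 ∈ [-1/60, 1/10)
j=3 picked index 2: u0 ∈ [1/60, 1/20)
j=4 picked index 3: u0 ∈ [-1/30, 1/20)
j=5 picked index 4: u0 ∈ [-1/30, 1/15)
j=6 picked index 5: u0 ∈ [-1/60, 1/30)
j=7 picked index 7: u0 ∈ [-1/30, 7/60)
j=8 picked index 7: u0 ∈ [-7/60, 1/30)
j=9 picked index 8: u0 ∈ [-1/20, 1/10)
j=10 picked index 9: u0 ∈ [1/60, 2/15)
j=11 picked index 9: u0 ∈ [-1/15, 1/20)
intersection: [1/60, 1/30)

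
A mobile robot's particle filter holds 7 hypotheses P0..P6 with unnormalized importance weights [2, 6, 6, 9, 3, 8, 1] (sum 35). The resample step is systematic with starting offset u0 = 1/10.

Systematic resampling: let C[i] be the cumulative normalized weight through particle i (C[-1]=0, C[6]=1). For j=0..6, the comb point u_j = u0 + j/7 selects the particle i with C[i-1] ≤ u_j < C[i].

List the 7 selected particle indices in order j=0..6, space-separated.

C = [2/35, 8/35, 2/5, 23/35, 26/35, 34/35, 1]
j=0: u_0=1/10 ∈ [2/35, 8/35) → index 1
j=1: u_1=17/70 ∈ [8/35, 2/5) → index 2
j=2: u_2=27/70 ∈ [8/35, 2/5) → index 2
j=3: u_3=37/70 ∈ [2/5, 23/35) → index 3
j=4: u_4=47/70 ∈ [23/35, 26/35) → index 4
j=5: u_5=57/70 ∈ [26/35, 34/35) → index 5
j=6: u_6=67/70 ∈ [26/35, 34/35) → index 5

1 2 2 3 4 5 5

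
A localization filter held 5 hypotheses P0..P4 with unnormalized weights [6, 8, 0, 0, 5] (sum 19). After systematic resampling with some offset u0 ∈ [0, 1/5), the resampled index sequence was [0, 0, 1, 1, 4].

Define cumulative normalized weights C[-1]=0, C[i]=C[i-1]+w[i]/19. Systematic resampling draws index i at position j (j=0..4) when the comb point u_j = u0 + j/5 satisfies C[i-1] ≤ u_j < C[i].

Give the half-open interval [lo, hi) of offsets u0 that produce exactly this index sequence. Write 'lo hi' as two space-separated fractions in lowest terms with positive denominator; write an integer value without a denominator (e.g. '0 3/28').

C = [6/19, 14/19, 14/19, 14/19, 1]
j=0 picked index 0: u0 ∈ [0, 6/19)
j=1 picked index 0: u0 ∈ [-1/5, 11/95)
j=2 picked index 1: u0 ∈ [-8/95, 32/95)
j=3 picked index 1: u0 ∈ [-27/95, 13/95)
j=4 picked index 4: u0 ∈ [-6/95, 1/5)
intersection: [0, 11/95)

0 11/95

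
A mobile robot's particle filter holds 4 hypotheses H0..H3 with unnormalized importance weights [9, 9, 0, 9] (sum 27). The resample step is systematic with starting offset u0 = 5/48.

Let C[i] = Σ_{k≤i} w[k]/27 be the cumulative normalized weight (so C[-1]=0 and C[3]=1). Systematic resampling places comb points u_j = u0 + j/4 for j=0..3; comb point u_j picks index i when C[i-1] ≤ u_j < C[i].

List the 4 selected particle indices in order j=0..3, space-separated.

C = [1/3, 2/3, 2/3, 1]
j=0: u_0=5/48 ∈ [0, 1/3) → index 0
j=1: u_1=17/48 ∈ [1/3, 2/3) → index 1
j=2: u_2=29/48 ∈ [1/3, 2/3) → index 1
j=3: u_3=41/48 ∈ [2/3, 1) → index 3

0 1 1 3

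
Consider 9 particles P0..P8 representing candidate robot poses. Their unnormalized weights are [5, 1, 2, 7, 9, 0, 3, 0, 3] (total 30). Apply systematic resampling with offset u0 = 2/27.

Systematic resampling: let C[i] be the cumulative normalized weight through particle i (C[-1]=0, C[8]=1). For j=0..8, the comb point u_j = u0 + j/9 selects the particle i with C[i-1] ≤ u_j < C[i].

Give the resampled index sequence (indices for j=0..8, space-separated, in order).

0 1 3 3 4 4 4 6 8

C = [1/6, 1/5, 4/15, 1/2, 4/5, 4/5, 9/10, 9/10, 1]
j=0: u_0=2/27 ∈ [0, 1/6) → index 0
j=1: u_1=5/27 ∈ [1/6, 1/5) → index 1
j=2: u_2=8/27 ∈ [4/15, 1/2) → index 3
j=3: u_3=11/27 ∈ [4/15, 1/2) → index 3
j=4: u_4=14/27 ∈ [1/2, 4/5) → index 4
j=5: u_5=17/27 ∈ [1/2, 4/5) → index 4
j=6: u_6=20/27 ∈ [1/2, 4/5) → index 4
j=7: u_7=23/27 ∈ [4/5, 9/10) → index 6
j=8: u_8=26/27 ∈ [9/10, 1) → index 8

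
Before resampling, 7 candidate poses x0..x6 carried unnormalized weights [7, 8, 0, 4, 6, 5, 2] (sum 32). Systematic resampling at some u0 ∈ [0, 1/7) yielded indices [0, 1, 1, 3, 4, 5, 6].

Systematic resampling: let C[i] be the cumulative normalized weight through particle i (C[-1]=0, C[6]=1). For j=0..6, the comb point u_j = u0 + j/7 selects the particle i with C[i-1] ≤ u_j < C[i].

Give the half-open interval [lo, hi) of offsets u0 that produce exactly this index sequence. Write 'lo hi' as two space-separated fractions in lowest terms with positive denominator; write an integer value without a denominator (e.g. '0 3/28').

C = [7/32, 15/32, 15/32, 19/32, 25/32, 15/16, 1]
j=0 picked index 0: u0 ∈ [0, 7/32)
j=1 picked index 1: u0 ∈ [17/224, 73/224)
j=2 picked index 1: u0 ∈ [-15/224, 41/224)
j=3 picked index 3: u0 ∈ [9/224, 37/224)
j=4 picked index 4: u0 ∈ [5/224, 47/224)
j=5 picked index 5: u0 ∈ [15/224, 25/112)
j=6 picked index 6: u0 ∈ [9/112, 1/7)
intersection: [9/112, 1/7)

9/112 1/7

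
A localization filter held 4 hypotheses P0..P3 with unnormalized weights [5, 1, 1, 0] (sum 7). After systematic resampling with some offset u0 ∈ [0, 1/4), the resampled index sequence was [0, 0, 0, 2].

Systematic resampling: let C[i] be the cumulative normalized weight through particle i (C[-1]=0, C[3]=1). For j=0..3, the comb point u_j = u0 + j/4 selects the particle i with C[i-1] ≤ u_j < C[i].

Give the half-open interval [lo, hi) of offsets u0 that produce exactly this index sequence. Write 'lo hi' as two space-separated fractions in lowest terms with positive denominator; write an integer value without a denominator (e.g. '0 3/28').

C = [5/7, 6/7, 1, 1]
j=0 picked index 0: u0 ∈ [0, 5/7)
j=1 picked index 0: u0 ∈ [-1/4, 13/28)
j=2 picked index 0: u0 ∈ [-1/2, 3/14)
j=3 picked index 2: u0 ∈ [3/28, 1/4)
intersection: [3/28, 3/14)

3/28 3/14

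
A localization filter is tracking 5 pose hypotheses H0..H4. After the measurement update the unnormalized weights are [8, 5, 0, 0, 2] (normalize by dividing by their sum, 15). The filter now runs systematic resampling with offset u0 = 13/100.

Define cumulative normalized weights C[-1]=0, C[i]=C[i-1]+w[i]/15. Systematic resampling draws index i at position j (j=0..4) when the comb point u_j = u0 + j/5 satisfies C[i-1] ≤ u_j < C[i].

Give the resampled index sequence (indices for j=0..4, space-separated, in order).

0 0 0 1 4

C = [8/15, 13/15, 13/15, 13/15, 1]
j=0: u_0=13/100 ∈ [0, 8/15) → index 0
j=1: u_1=33/100 ∈ [0, 8/15) → index 0
j=2: u_2=53/100 ∈ [0, 8/15) → index 0
j=3: u_3=73/100 ∈ [8/15, 13/15) → index 1
j=4: u_4=93/100 ∈ [13/15, 1) → index 4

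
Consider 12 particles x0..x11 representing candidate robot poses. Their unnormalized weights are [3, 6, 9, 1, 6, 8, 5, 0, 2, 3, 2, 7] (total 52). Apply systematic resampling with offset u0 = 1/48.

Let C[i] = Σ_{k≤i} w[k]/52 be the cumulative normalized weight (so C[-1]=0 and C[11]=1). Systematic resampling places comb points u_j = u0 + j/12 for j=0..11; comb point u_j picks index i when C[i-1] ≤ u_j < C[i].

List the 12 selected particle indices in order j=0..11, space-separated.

0 1 2 2 3 4 5 5 6 9 10 11

C = [3/52, 9/52, 9/26, 19/52, 25/52, 33/52, 19/26, 19/26, 10/13, 43/52, 45/52, 1]
j=0: u_0=1/48 ∈ [0, 3/52) → index 0
j=1: u_1=5/48 ∈ [3/52, 9/52) → index 1
j=2: u_2=3/16 ∈ [9/52, 9/26) → index 2
j=3: u_3=13/48 ∈ [9/52, 9/26) → index 2
j=4: u_4=17/48 ∈ [9/26, 19/52) → index 3
j=5: u_5=7/16 ∈ [19/52, 25/52) → index 4
j=6: u_6=25/48 ∈ [25/52, 33/52) → index 5
j=7: u_7=29/48 ∈ [25/52, 33/52) → index 5
j=8: u_8=11/16 ∈ [33/52, 19/26) → index 6
j=9: u_9=37/48 ∈ [10/13, 43/52) → index 9
j=10: u_10=41/48 ∈ [43/52, 45/52) → index 10
j=11: u_11=15/16 ∈ [45/52, 1) → index 11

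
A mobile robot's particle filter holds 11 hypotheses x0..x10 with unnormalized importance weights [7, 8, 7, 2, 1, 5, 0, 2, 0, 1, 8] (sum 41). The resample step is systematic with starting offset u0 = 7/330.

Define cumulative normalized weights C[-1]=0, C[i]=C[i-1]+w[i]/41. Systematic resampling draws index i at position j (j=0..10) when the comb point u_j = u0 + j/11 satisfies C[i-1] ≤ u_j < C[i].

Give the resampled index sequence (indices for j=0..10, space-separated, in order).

C = [7/41, 15/41, 22/41, 24/41, 25/41, 30/41, 30/41, 32/41, 32/41, 33/41, 1]
j=0: u_0=7/330 ∈ [0, 7/41) → index 0
j=1: u_1=37/330 ∈ [0, 7/41) → index 0
j=2: u_2=67/330 ∈ [7/41, 15/41) → index 1
j=3: u_3=97/330 ∈ [7/41, 15/41) → index 1
j=4: u_4=127/330 ∈ [15/41, 22/41) → index 2
j=5: u_5=157/330 ∈ [15/41, 22/41) → index 2
j=6: u_6=17/30 ∈ [22/41, 24/41) → index 3
j=7: u_7=217/330 ∈ [25/41, 30/41) → index 5
j=8: u_8=247/330 ∈ [30/41, 32/41) → index 7
j=9: u_9=277/330 ∈ [33/41, 1) → index 10
j=10: u_10=307/330 ∈ [33/41, 1) → index 10

0 0 1 1 2 2 3 5 7 10 10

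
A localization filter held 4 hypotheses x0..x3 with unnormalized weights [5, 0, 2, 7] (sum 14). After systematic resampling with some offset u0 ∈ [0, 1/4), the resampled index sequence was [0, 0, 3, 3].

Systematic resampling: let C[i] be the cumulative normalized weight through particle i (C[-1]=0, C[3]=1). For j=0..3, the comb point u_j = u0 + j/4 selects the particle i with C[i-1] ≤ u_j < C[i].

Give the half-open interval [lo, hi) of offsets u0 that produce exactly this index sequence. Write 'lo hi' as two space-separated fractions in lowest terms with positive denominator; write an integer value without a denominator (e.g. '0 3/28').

C = [5/14, 5/14, 1/2, 1]
j=0 picked index 0: u0 ∈ [0, 5/14)
j=1 picked index 0: u0 ∈ [-1/4, 3/28)
j=2 picked index 3: u0 ∈ [0, 1/2)
j=3 picked index 3: u0 ∈ [-1/4, 1/4)
intersection: [0, 3/28)

0 3/28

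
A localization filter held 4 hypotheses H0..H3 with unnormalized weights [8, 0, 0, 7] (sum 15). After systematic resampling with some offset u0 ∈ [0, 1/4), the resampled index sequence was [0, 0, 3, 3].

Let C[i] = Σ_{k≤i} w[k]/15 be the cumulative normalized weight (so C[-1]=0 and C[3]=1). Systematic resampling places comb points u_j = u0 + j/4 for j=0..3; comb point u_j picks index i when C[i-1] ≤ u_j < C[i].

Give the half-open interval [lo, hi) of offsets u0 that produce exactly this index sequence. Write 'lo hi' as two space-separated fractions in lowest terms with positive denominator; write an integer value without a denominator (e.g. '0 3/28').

1/30 1/4

C = [8/15, 8/15, 8/15, 1]
j=0 picked index 0: u0 ∈ [0, 8/15)
j=1 picked index 0: u0 ∈ [-1/4, 17/60)
j=2 picked index 3: u0 ∈ [1/30, 1/2)
j=3 picked index 3: u0 ∈ [-13/60, 1/4)
intersection: [1/30, 1/4)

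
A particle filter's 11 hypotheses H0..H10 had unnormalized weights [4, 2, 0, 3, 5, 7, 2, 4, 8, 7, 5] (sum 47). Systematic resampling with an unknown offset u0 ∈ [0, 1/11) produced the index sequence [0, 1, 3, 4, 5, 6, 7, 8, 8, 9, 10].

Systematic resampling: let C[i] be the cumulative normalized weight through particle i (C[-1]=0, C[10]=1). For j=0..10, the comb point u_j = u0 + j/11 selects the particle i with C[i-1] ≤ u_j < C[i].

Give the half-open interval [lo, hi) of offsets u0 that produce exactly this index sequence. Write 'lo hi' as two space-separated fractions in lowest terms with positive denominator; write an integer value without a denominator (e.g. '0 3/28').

C = [4/47, 6/47, 6/47, 9/47, 14/47, 21/47, 23/47, 27/47, 35/47, 42/47, 1]
j=0 picked index 0: u0 ∈ [0, 4/47)
j=1 picked index 1: u0 ∈ [-3/517, 19/517)
j=2 picked index 3: u0 ∈ [-28/517, 5/517)
j=3 picked index 4: u0 ∈ [-42/517, 13/517)
j=4 picked index 5: u0 ∈ [-34/517, 43/517)
j=5 picked index 6: u0 ∈ [-4/517, 18/517)
j=6 picked index 7: u0 ∈ [-29/517, 15/517)
j=7 picked index 8: u0 ∈ [-32/517, 56/517)
j=8 picked index 8: u0 ∈ [-79/517, 9/517)
j=9 picked index 9: u0 ∈ [-38/517, 39/517)
j=10 picked index 10: u0 ∈ [-8/517, 1/11)
intersection: [0, 5/517)

0 5/517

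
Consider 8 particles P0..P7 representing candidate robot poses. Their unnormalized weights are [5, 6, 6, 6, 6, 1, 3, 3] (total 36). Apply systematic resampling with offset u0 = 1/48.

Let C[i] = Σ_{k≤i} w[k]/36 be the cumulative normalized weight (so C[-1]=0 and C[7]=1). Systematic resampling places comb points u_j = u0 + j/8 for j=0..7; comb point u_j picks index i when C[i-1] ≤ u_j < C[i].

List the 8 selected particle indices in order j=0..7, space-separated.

0 1 1 2 3 4 4 6

C = [5/36, 11/36, 17/36, 23/36, 29/36, 5/6, 11/12, 1]
j=0: u_0=1/48 ∈ [0, 5/36) → index 0
j=1: u_1=7/48 ∈ [5/36, 11/36) → index 1
j=2: u_2=13/48 ∈ [5/36, 11/36) → index 1
j=3: u_3=19/48 ∈ [11/36, 17/36) → index 2
j=4: u_4=25/48 ∈ [17/36, 23/36) → index 3
j=5: u_5=31/48 ∈ [23/36, 29/36) → index 4
j=6: u_6=37/48 ∈ [23/36, 29/36) → index 4
j=7: u_7=43/48 ∈ [5/6, 11/12) → index 6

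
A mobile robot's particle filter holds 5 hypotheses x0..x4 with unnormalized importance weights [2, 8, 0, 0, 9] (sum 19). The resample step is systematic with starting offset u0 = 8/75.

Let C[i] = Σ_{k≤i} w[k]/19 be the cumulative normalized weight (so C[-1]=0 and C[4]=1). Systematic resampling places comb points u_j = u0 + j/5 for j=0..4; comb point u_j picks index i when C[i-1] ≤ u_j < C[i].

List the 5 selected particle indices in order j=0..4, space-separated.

1 1 1 4 4

C = [2/19, 10/19, 10/19, 10/19, 1]
j=0: u_0=8/75 ∈ [2/19, 10/19) → index 1
j=1: u_1=23/75 ∈ [2/19, 10/19) → index 1
j=2: u_2=38/75 ∈ [2/19, 10/19) → index 1
j=3: u_3=53/75 ∈ [10/19, 1) → index 4
j=4: u_4=68/75 ∈ [10/19, 1) → index 4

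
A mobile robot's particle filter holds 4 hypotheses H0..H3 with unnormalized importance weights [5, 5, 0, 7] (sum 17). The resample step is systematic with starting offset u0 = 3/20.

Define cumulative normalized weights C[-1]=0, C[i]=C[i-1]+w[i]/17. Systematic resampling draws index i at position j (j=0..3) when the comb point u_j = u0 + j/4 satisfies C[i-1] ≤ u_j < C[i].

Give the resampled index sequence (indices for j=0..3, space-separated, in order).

C = [5/17, 10/17, 10/17, 1]
j=0: u_0=3/20 ∈ [0, 5/17) → index 0
j=1: u_1=2/5 ∈ [5/17, 10/17) → index 1
j=2: u_2=13/20 ∈ [10/17, 1) → index 3
j=3: u_3=9/10 ∈ [10/17, 1) → index 3

0 1 3 3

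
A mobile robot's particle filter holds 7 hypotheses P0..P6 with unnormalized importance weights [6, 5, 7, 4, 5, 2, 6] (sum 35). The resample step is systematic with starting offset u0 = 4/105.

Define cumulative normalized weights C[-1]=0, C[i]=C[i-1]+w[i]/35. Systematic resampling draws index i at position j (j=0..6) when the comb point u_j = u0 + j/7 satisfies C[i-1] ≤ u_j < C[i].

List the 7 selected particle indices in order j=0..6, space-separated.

0 1 2 2 3 4 6

C = [6/35, 11/35, 18/35, 22/35, 27/35, 29/35, 1]
j=0: u_0=4/105 ∈ [0, 6/35) → index 0
j=1: u_1=19/105 ∈ [6/35, 11/35) → index 1
j=2: u_2=34/105 ∈ [11/35, 18/35) → index 2
j=3: u_3=7/15 ∈ [11/35, 18/35) → index 2
j=4: u_4=64/105 ∈ [18/35, 22/35) → index 3
j=5: u_5=79/105 ∈ [22/35, 27/35) → index 4
j=6: u_6=94/105 ∈ [29/35, 1) → index 6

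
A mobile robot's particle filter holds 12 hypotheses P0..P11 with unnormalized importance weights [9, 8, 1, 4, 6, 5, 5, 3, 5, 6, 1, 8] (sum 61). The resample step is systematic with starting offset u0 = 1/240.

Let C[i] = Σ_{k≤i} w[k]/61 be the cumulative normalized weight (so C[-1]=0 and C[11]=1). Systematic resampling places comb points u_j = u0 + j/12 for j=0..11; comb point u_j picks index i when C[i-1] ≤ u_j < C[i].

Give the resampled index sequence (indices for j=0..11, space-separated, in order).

C = [9/61, 17/61, 18/61, 22/61, 28/61, 33/61, 38/61, 41/61, 46/61, 52/61, 53/61, 1]
j=0: u_0=1/240 ∈ [0, 9/61) → index 0
j=1: u_1=7/80 ∈ [0, 9/61) → index 0
j=2: u_2=41/240 ∈ [9/61, 17/61) → index 1
j=3: u_3=61/240 ∈ [9/61, 17/61) → index 1
j=4: u_4=27/80 ∈ [18/61, 22/61) → index 3
j=5: u_5=101/240 ∈ [22/61, 28/61) → index 4
j=6: u_6=121/240 ∈ [28/61, 33/61) → index 5
j=7: u_7=47/80 ∈ [33/61, 38/61) → index 6
j=8: u_8=161/240 ∈ [38/61, 41/61) → index 7
j=9: u_9=181/240 ∈ [46/61, 52/61) → index 9
j=10: u_10=67/80 ∈ [46/61, 52/61) → index 9
j=11: u_11=221/240 ∈ [53/61, 1) → index 11

0 0 1 1 3 4 5 6 7 9 9 11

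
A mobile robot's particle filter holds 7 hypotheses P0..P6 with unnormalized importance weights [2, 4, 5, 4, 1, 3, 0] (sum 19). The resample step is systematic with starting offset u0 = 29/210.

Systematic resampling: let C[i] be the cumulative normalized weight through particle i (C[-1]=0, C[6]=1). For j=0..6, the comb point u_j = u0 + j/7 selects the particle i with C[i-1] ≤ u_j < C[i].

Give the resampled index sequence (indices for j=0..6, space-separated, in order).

C = [2/19, 6/19, 11/19, 15/19, 16/19, 1, 1]
j=0: u_0=29/210 ∈ [2/19, 6/19) → index 1
j=1: u_1=59/210 ∈ [2/19, 6/19) → index 1
j=2: u_2=89/210 ∈ [6/19, 11/19) → index 2
j=3: u_3=17/30 ∈ [6/19, 11/19) → index 2
j=4: u_4=149/210 ∈ [11/19, 15/19) → index 3
j=5: u_5=179/210 ∈ [16/19, 1) → index 5
j=6: u_6=209/210 ∈ [16/19, 1) → index 5

1 1 2 2 3 5 5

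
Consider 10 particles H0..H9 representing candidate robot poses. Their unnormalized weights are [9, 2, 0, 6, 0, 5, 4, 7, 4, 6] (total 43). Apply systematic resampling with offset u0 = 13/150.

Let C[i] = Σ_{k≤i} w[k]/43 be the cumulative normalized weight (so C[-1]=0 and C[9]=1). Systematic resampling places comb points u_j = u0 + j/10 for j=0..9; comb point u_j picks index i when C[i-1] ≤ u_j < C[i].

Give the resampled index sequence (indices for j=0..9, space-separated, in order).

C = [9/43, 11/43, 11/43, 17/43, 17/43, 22/43, 26/43, 33/43, 37/43, 1]
j=0: u_0=13/150 ∈ [0, 9/43) → index 0
j=1: u_1=14/75 ∈ [0, 9/43) → index 0
j=2: u_2=43/150 ∈ [11/43, 17/43) → index 3
j=3: u_3=29/75 ∈ [11/43, 17/43) → index 3
j=4: u_4=73/150 ∈ [17/43, 22/43) → index 5
j=5: u_5=44/75 ∈ [22/43, 26/43) → index 6
j=6: u_6=103/150 ∈ [26/43, 33/43) → index 7
j=7: u_7=59/75 ∈ [33/43, 37/43) → index 8
j=8: u_8=133/150 ∈ [37/43, 1) → index 9
j=9: u_9=74/75 ∈ [37/43, 1) → index 9

0 0 3 3 5 6 7 8 9 9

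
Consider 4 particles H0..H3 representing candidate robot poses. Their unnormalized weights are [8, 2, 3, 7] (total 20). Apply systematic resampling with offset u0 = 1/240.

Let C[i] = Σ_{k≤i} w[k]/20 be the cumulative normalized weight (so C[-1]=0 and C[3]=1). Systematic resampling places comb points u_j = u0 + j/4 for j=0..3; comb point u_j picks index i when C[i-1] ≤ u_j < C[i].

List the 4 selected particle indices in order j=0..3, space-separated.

0 0 2 3

C = [2/5, 1/2, 13/20, 1]
j=0: u_0=1/240 ∈ [0, 2/5) → index 0
j=1: u_1=61/240 ∈ [0, 2/5) → index 0
j=2: u_2=121/240 ∈ [1/2, 13/20) → index 2
j=3: u_3=181/240 ∈ [13/20, 1) → index 3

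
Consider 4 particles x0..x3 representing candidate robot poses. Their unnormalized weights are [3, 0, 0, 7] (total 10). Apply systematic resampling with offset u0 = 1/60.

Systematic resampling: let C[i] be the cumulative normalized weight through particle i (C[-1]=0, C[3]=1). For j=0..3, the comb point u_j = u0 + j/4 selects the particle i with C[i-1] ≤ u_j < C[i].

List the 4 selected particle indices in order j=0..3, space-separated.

C = [3/10, 3/10, 3/10, 1]
j=0: u_0=1/60 ∈ [0, 3/10) → index 0
j=1: u_1=4/15 ∈ [0, 3/10) → index 0
j=2: u_2=31/60 ∈ [3/10, 1) → index 3
j=3: u_3=23/30 ∈ [3/10, 1) → index 3

0 0 3 3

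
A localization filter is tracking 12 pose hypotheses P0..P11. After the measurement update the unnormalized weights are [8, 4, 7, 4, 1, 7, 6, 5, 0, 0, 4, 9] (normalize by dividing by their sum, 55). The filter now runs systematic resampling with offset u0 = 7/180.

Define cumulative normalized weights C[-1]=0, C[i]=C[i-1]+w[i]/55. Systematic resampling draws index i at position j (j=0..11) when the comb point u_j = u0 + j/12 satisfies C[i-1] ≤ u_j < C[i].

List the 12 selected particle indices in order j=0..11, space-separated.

0 0 1 2 3 5 5 6 7 10 11 11

C = [8/55, 12/55, 19/55, 23/55, 24/55, 31/55, 37/55, 42/55, 42/55, 42/55, 46/55, 1]
j=0: u_0=7/180 ∈ [0, 8/55) → index 0
j=1: u_1=11/90 ∈ [0, 8/55) → index 0
j=2: u_2=37/180 ∈ [8/55, 12/55) → index 1
j=3: u_3=13/45 ∈ [12/55, 19/55) → index 2
j=4: u_4=67/180 ∈ [19/55, 23/55) → index 3
j=5: u_5=41/90 ∈ [24/55, 31/55) → index 5
j=6: u_6=97/180 ∈ [24/55, 31/55) → index 5
j=7: u_7=28/45 ∈ [31/55, 37/55) → index 6
j=8: u_8=127/180 ∈ [37/55, 42/55) → index 7
j=9: u_9=71/90 ∈ [42/55, 46/55) → index 10
j=10: u_10=157/180 ∈ [46/55, 1) → index 11
j=11: u_11=43/45 ∈ [46/55, 1) → index 11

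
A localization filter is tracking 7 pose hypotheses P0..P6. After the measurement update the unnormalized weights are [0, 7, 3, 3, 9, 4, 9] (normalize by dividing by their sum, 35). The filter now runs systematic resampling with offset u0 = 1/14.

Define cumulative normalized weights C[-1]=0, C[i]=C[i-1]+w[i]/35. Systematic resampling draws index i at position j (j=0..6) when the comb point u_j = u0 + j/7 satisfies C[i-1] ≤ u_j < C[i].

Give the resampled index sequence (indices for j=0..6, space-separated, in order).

C = [0, 1/5, 2/7, 13/35, 22/35, 26/35, 1]
j=0: u_0=1/14 ∈ [0, 1/5) → index 1
j=1: u_1=3/14 ∈ [1/5, 2/7) → index 2
j=2: u_2=5/14 ∈ [2/7, 13/35) → index 3
j=3: u_3=1/2 ∈ [13/35, 22/35) → index 4
j=4: u_4=9/14 ∈ [22/35, 26/35) → index 5
j=5: u_5=11/14 ∈ [26/35, 1) → index 6
j=6: u_6=13/14 ∈ [26/35, 1) → index 6

1 2 3 4 5 6 6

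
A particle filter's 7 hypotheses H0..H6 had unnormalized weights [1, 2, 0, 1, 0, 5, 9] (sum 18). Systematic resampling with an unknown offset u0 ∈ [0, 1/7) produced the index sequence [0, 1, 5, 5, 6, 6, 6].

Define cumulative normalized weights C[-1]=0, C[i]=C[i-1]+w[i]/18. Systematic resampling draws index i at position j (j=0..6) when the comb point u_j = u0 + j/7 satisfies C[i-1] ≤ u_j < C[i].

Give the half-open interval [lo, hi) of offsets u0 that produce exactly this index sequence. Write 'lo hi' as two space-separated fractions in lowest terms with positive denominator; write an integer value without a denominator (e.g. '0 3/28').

0 1/42

C = [1/18, 1/6, 1/6, 2/9, 2/9, 1/2, 1]
j=0 picked index 0: u0 ∈ [0, 1/18)
j=1 picked index 1: u0 ∈ [-11/126, 1/42)
j=2 picked index 5: u0 ∈ [-4/63, 3/14)
j=3 picked index 5: u0 ∈ [-13/63, 1/14)
j=4 picked index 6: u0 ∈ [-1/14, 3/7)
j=5 picked index 6: u0 ∈ [-3/14, 2/7)
j=6 picked index 6: u0 ∈ [-5/14, 1/7)
intersection: [0, 1/42)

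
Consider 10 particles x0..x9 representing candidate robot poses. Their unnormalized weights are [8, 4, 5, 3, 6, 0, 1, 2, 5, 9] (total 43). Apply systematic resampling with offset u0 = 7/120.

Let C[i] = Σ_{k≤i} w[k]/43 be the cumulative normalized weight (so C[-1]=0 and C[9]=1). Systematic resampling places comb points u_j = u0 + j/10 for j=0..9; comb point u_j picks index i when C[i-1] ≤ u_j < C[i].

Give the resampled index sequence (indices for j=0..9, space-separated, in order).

0 0 1 2 3 4 7 8 9 9

C = [8/43, 12/43, 17/43, 20/43, 26/43, 26/43, 27/43, 29/43, 34/43, 1]
j=0: u_0=7/120 ∈ [0, 8/43) → index 0
j=1: u_1=19/120 ∈ [0, 8/43) → index 0
j=2: u_2=31/120 ∈ [8/43, 12/43) → index 1
j=3: u_3=43/120 ∈ [12/43, 17/43) → index 2
j=4: u_4=11/24 ∈ [17/43, 20/43) → index 3
j=5: u_5=67/120 ∈ [20/43, 26/43) → index 4
j=6: u_6=79/120 ∈ [27/43, 29/43) → index 7
j=7: u_7=91/120 ∈ [29/43, 34/43) → index 8
j=8: u_8=103/120 ∈ [34/43, 1) → index 9
j=9: u_9=23/24 ∈ [34/43, 1) → index 9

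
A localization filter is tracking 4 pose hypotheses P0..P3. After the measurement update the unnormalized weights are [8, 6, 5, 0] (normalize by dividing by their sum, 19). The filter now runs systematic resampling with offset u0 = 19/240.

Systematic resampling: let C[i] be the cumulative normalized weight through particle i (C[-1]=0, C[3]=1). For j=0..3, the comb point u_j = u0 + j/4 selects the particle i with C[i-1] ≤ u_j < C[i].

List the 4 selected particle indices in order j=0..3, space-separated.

C = [8/19, 14/19, 1, 1]
j=0: u_0=19/240 ∈ [0, 8/19) → index 0
j=1: u_1=79/240 ∈ [0, 8/19) → index 0
j=2: u_2=139/240 ∈ [8/19, 14/19) → index 1
j=3: u_3=199/240 ∈ [14/19, 1) → index 2

0 0 1 2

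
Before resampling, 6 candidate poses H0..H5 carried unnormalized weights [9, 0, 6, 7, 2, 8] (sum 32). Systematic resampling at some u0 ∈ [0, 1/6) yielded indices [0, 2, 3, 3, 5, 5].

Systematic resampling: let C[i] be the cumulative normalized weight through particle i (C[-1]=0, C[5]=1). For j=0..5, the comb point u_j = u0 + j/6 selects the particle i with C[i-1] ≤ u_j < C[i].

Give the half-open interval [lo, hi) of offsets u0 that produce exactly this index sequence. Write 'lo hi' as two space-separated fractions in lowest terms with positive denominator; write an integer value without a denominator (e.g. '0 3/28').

C = [9/32, 9/32, 15/32, 11/16, 3/4, 1]
j=0 picked index 0: u0 ∈ [0, 9/32)
j=1 picked index 2: u0 ∈ [11/96, 29/96)
j=2 picked index 3: u0 ∈ [13/96, 17/48)
j=3 picked index 3: u0 ∈ [-1/32, 3/16)
j=4 picked index 5: u0 ∈ [1/12, 1/3)
j=5 picked index 5: u0 ∈ [-1/12, 1/6)
intersection: [13/96, 1/6)

13/96 1/6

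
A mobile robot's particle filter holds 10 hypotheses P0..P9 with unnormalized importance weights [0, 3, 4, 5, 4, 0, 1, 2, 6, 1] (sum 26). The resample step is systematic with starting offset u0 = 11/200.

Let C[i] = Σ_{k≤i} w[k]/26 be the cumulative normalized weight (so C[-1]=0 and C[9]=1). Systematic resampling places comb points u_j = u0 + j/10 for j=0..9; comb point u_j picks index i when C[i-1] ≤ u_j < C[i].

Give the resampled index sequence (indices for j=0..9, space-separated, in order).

1 2 2 3 3 4 7 8 8 8

C = [0, 3/26, 7/26, 6/13, 8/13, 8/13, 17/26, 19/26, 25/26, 1]
j=0: u_0=11/200 ∈ [0, 3/26) → index 1
j=1: u_1=31/200 ∈ [3/26, 7/26) → index 2
j=2: u_2=51/200 ∈ [3/26, 7/26) → index 2
j=3: u_3=71/200 ∈ [7/26, 6/13) → index 3
j=4: u_4=91/200 ∈ [7/26, 6/13) → index 3
j=5: u_5=111/200 ∈ [6/13, 8/13) → index 4
j=6: u_6=131/200 ∈ [17/26, 19/26) → index 7
j=7: u_7=151/200 ∈ [19/26, 25/26) → index 8
j=8: u_8=171/200 ∈ [19/26, 25/26) → index 8
j=9: u_9=191/200 ∈ [19/26, 25/26) → index 8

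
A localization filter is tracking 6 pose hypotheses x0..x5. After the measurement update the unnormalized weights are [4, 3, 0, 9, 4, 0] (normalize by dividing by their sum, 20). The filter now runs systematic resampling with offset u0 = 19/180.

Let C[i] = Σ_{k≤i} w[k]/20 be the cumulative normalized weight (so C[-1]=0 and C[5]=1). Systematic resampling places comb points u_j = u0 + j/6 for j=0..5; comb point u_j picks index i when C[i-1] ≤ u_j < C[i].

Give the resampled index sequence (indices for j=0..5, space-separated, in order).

0 1 3 3 3 4

C = [1/5, 7/20, 7/20, 4/5, 1, 1]
j=0: u_0=19/180 ∈ [0, 1/5) → index 0
j=1: u_1=49/180 ∈ [1/5, 7/20) → index 1
j=2: u_2=79/180 ∈ [7/20, 4/5) → index 3
j=3: u_3=109/180 ∈ [7/20, 4/5) → index 3
j=4: u_4=139/180 ∈ [7/20, 4/5) → index 3
j=5: u_5=169/180 ∈ [4/5, 1) → index 4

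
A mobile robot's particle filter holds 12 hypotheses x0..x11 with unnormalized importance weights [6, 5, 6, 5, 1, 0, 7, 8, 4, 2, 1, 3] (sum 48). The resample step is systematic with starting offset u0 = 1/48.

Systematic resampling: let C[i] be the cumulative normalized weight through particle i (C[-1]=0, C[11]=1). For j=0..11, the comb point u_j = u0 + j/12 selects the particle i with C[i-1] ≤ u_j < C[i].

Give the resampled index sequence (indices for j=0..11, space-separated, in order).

C = [1/8, 11/48, 17/48, 11/24, 23/48, 23/48, 5/8, 19/24, 7/8, 11/12, 15/16, 1]
j=0: u_0=1/48 ∈ [0, 1/8) → index 0
j=1: u_1=5/48 ∈ [0, 1/8) → index 0
j=2: u_2=3/16 ∈ [1/8, 11/48) → index 1
j=3: u_3=13/48 ∈ [11/48, 17/48) → index 2
j=4: u_4=17/48 ∈ [17/48, 11/24) → index 3
j=5: u_5=7/16 ∈ [17/48, 11/24) → index 3
j=6: u_6=25/48 ∈ [23/48, 5/8) → index 6
j=7: u_7=29/48 ∈ [23/48, 5/8) → index 6
j=8: u_8=11/16 ∈ [5/8, 19/24) → index 7
j=9: u_9=37/48 ∈ [5/8, 19/24) → index 7
j=10: u_10=41/48 ∈ [19/24, 7/8) → index 8
j=11: u_11=15/16 ∈ [15/16, 1) → index 11

0 0 1 2 3 3 6 6 7 7 8 11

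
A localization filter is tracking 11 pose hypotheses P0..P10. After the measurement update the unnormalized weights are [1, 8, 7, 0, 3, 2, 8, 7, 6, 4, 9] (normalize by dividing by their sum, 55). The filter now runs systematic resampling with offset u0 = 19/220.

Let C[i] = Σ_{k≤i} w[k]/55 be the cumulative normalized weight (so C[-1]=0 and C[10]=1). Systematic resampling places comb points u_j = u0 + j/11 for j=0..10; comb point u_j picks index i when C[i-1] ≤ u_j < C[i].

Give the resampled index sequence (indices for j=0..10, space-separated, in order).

C = [1/55, 9/55, 16/55, 16/55, 19/55, 21/55, 29/55, 36/55, 42/55, 46/55, 1]
j=0: u_0=19/220 ∈ [1/55, 9/55) → index 1
j=1: u_1=39/220 ∈ [9/55, 16/55) → index 2
j=2: u_2=59/220 ∈ [9/55, 16/55) → index 2
j=3: u_3=79/220 ∈ [19/55, 21/55) → index 5
j=4: u_4=9/20 ∈ [21/55, 29/55) → index 6
j=5: u_5=119/220 ∈ [29/55, 36/55) → index 7
j=6: u_6=139/220 ∈ [29/55, 36/55) → index 7
j=7: u_7=159/220 ∈ [36/55, 42/55) → index 8
j=8: u_8=179/220 ∈ [42/55, 46/55) → index 9
j=9: u_9=199/220 ∈ [46/55, 1) → index 10
j=10: u_10=219/220 ∈ [46/55, 1) → index 10

1 2 2 5 6 7 7 8 9 10 10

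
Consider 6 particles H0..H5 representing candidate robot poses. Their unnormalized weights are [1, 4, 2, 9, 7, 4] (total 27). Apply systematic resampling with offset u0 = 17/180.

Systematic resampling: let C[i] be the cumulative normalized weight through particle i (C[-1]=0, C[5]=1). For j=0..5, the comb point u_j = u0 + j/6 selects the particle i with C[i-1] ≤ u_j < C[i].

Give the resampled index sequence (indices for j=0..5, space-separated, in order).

C = [1/27, 5/27, 7/27, 16/27, 23/27, 1]
j=0: u_0=17/180 ∈ [1/27, 5/27) → index 1
j=1: u_1=47/180 ∈ [7/27, 16/27) → index 3
j=2: u_2=77/180 ∈ [7/27, 16/27) → index 3
j=3: u_3=107/180 ∈ [16/27, 23/27) → index 4
j=4: u_4=137/180 ∈ [16/27, 23/27) → index 4
j=5: u_5=167/180 ∈ [23/27, 1) → index 5

1 3 3 4 4 5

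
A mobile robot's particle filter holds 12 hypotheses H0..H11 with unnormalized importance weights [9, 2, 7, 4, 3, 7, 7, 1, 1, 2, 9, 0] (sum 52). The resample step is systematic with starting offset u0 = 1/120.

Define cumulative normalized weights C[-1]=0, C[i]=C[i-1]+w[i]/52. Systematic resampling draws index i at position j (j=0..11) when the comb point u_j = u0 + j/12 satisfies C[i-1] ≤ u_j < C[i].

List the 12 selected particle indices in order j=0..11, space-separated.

C = [9/52, 11/52, 9/26, 11/26, 25/52, 8/13, 3/4, 10/13, 41/52, 43/52, 1, 1]
j=0: u_0=1/120 ∈ [0, 9/52) → index 0
j=1: u_1=11/120 ∈ [0, 9/52) → index 0
j=2: u_2=7/40 ∈ [9/52, 11/52) → index 1
j=3: u_3=31/120 ∈ [11/52, 9/26) → index 2
j=4: u_4=41/120 ∈ [11/52, 9/26) → index 2
j=5: u_5=17/40 ∈ [11/26, 25/52) → index 4
j=6: u_6=61/120 ∈ [25/52, 8/13) → index 5
j=7: u_7=71/120 ∈ [25/52, 8/13) → index 5
j=8: u_8=27/40 ∈ [8/13, 3/4) → index 6
j=9: u_9=91/120 ∈ [3/4, 10/13) → index 7
j=10: u_10=101/120 ∈ [43/52, 1) → index 10
j=11: u_11=37/40 ∈ [43/52, 1) → index 10

0 0 1 2 2 4 5 5 6 7 10 10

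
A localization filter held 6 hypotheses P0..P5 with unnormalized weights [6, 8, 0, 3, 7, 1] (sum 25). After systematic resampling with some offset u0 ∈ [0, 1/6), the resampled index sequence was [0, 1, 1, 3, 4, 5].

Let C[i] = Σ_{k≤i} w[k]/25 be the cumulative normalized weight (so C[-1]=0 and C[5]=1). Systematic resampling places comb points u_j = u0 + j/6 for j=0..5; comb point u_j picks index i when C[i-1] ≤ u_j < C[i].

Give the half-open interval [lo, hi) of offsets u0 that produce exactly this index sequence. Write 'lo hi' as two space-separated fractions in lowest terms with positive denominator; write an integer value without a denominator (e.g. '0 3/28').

19/150 1/6

C = [6/25, 14/25, 14/25, 17/25, 24/25, 1]
j=0 picked index 0: u0 ∈ [0, 6/25)
j=1 picked index 1: u0 ∈ [11/150, 59/150)
j=2 picked index 1: u0 ∈ [-7/75, 17/75)
j=3 picked index 3: u0 ∈ [3/50, 9/50)
j=4 picked index 4: u0 ∈ [1/75, 22/75)
j=5 picked index 5: u0 ∈ [19/150, 1/6)
intersection: [19/150, 1/6)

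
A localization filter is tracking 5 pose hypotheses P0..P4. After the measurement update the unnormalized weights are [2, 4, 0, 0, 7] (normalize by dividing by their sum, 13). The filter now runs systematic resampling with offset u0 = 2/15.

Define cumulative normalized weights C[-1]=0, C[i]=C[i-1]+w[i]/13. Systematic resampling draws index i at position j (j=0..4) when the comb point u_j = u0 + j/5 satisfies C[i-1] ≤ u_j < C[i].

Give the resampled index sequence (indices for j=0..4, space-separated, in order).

C = [2/13, 6/13, 6/13, 6/13, 1]
j=0: u_0=2/15 ∈ [0, 2/13) → index 0
j=1: u_1=1/3 ∈ [2/13, 6/13) → index 1
j=2: u_2=8/15 ∈ [6/13, 1) → index 4
j=3: u_3=11/15 ∈ [6/13, 1) → index 4
j=4: u_4=14/15 ∈ [6/13, 1) → index 4

0 1 4 4 4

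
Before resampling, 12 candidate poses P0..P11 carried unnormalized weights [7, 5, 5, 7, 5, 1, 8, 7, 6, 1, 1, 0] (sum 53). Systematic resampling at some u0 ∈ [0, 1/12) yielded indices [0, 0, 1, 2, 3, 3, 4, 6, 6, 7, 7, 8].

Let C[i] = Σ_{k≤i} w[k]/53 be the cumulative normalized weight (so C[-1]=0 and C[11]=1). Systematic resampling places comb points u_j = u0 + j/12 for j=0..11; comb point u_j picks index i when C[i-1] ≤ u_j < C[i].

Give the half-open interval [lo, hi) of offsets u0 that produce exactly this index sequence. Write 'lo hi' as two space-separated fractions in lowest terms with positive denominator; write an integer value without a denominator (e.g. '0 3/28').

0 5/318

C = [7/53, 12/53, 17/53, 24/53, 29/53, 30/53, 38/53, 45/53, 51/53, 52/53, 1, 1]
j=0 picked index 0: u0 ∈ [0, 7/53)
j=1 picked index 0: u0 ∈ [-1/12, 31/636)
j=2 picked index 1: u0 ∈ [-11/318, 19/318)
j=3 picked index 2: u0 ∈ [-5/212, 15/212)
j=4 picked index 3: u0 ∈ [-2/159, 19/159)
j=5 picked index 3: u0 ∈ [-61/636, 23/636)
j=6 picked index 4: u0 ∈ [-5/106, 5/106)
j=7 picked index 6: u0 ∈ [-11/636, 85/636)
j=8 picked index 6: u0 ∈ [-16/159, 8/159)
j=9 picked index 7: u0 ∈ [-7/212, 21/212)
j=10 picked index 7: u0 ∈ [-37/318, 5/318)
j=11 picked index 8: u0 ∈ [-43/636, 29/636)
intersection: [0, 5/318)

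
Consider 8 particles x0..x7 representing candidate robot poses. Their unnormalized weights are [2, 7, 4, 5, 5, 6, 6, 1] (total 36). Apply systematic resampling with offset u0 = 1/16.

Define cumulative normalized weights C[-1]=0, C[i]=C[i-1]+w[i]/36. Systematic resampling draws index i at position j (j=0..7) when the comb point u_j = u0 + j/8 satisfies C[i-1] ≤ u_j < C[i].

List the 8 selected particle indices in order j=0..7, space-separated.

C = [1/18, 1/4, 13/36, 1/2, 23/36, 29/36, 35/36, 1]
j=0: u_0=1/16 ∈ [1/18, 1/4) → index 1
j=1: u_1=3/16 ∈ [1/18, 1/4) → index 1
j=2: u_2=5/16 ∈ [1/4, 13/36) → index 2
j=3: u_3=7/16 ∈ [13/36, 1/2) → index 3
j=4: u_4=9/16 ∈ [1/2, 23/36) → index 4
j=5: u_5=11/16 ∈ [23/36, 29/36) → index 5
j=6: u_6=13/16 ∈ [29/36, 35/36) → index 6
j=7: u_7=15/16 ∈ [29/36, 35/36) → index 6

1 1 2 3 4 5 6 6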